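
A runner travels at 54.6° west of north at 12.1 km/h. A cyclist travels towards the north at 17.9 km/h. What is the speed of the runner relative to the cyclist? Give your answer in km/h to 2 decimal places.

Taking east as x and north as y: runner velocity = (-9.863, 7.009) km/h; cyclist velocity = (0.000, 17.900) km/h.
Velocity of runner relative to cyclist = (-9.863, 7.009) − (0.000, 17.900) = (-9.863, -10.891) km/h.
Magnitude = |(-9.863, -10.891)| = 14.693 km/h.

14.69 km/h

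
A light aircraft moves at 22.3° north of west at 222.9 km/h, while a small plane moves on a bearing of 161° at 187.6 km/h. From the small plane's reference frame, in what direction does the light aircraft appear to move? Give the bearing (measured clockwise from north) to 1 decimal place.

Taking east as x and north as y: light aircraft velocity = (-206.229, 84.581) km/h; small plane velocity = (61.077, -177.379) km/h.
Velocity of light aircraft relative to small plane = (-206.229, 84.581) − (61.077, -177.379) = (-267.306, 261.960) km/h.
Bearing = atan2(-267.31, 261.96) = 314.42° clockwise from north.

314.4°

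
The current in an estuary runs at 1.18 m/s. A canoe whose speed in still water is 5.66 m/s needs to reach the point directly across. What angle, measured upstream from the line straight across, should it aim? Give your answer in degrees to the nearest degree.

To cancel the current, the upstream component of the canoe's velocity must equal the flow: 5.66 sin θ = 1.18.
sin θ = 1.18 / 5.66 = 0.2085.
θ = arcsin(0.2085) = 12.033°.

12°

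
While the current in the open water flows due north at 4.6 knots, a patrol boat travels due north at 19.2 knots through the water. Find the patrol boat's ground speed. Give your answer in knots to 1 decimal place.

Taking east as x and north as y: velocity relative to the water = (0.000, 19.200) knots; the water relative to ground = (0.000, 4.600) knots.
Velocity relative to ground = (0.000, 19.200) + (0.000, 4.600) = (0.000, 23.800) knots.
Speed = |(0.000, 23.800)| = 23.800 knots.

23.8 knots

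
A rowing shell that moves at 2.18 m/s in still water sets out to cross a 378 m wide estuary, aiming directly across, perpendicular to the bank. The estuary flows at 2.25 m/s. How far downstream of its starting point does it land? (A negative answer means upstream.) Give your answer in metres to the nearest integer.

Perpendicular speed = 2.180 m/s; crossing time = 378 / 2.180 = 173.394 s.
Net downstream speed = 2.250 m/s.
Drift = 2.250 × 173.394 = 390.138 m (downstream).

390 m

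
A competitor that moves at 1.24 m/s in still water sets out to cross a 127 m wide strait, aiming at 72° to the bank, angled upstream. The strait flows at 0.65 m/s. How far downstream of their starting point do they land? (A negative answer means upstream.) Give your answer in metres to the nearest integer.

Perpendicular speed = 1.179 m/s; crossing time = 127 / 1.179 = 107.690 s.
Net downstream speed = 0.267 m/s.
Drift = 0.267 × 107.690 = 28.734 m (downstream).

29 m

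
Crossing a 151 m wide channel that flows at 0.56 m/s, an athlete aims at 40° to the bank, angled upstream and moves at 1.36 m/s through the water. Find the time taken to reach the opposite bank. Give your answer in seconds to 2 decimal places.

The component of the athlete's velocity perpendicular to the bank is 1.36 × sin 40° = 0.874 m/s.
Only the cross-stream component determines the crossing time; the current contributes nothing perpendicular to the bank.
Time = 151 / 0.874 = 172.731 s.

172.73 s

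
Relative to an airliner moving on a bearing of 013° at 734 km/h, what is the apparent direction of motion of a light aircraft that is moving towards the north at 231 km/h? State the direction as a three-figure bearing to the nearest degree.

199°

Taking east as x and north as y: light aircraft velocity = (0.000, 231.000) km/h; airliner velocity = (165.114, 715.188) km/h.
Velocity of light aircraft relative to airliner = (0.000, 231.000) − (165.114, 715.188) = (-165.114, -484.188) km/h.
Bearing = atan2(-165.11, -484.19) = 198.83° clockwise from north.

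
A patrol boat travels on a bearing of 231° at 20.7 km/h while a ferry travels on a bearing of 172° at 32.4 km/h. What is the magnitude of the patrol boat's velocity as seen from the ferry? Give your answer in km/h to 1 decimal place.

28.1 km/h

Taking east as x and north as y: patrol boat velocity = (-16.087, -13.027) km/h; ferry velocity = (4.509, -32.085) km/h.
Velocity of patrol boat relative to ferry = (-16.087, -13.027) − (4.509, -32.085) = (-20.596, 19.058) km/h.
Magnitude = |(-20.596, 19.058)| = 28.061 km/h.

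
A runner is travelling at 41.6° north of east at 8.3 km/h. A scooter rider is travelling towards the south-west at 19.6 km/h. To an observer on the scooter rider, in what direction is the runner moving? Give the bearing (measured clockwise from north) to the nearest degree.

046°

Taking east as x and north as y: runner velocity = (6.207, 5.511) km/h; scooter rider velocity = (-13.859, -13.859) km/h.
Velocity of runner relative to scooter rider = (6.207, 5.511) − (-13.859, -13.859) = (20.066, 19.370) km/h.
Bearing = atan2(20.07, 19.37) = 46.01° clockwise from north.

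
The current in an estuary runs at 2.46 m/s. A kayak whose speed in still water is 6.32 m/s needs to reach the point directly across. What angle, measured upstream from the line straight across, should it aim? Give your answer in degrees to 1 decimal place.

To cancel the current, the upstream component of the kayak's velocity must equal the flow: 6.32 sin θ = 2.46.
sin θ = 2.46 / 6.32 = 0.3892.
θ = arcsin(0.3892) = 22.907°.

22.9°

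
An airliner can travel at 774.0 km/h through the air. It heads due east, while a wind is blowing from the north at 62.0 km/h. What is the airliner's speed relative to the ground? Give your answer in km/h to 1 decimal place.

Taking east as x and north as y: velocity relative to the air = (774.000, 0.000) km/h; the air relative to ground = (0.000, -62.000) km/h.
Velocity relative to ground = (774.000, 0.000) + (0.000, -62.000) = (774.000, -62.000) km/h.
Speed = |(774.000, -62.000)| = 776.479 km/h.

776.5 km/h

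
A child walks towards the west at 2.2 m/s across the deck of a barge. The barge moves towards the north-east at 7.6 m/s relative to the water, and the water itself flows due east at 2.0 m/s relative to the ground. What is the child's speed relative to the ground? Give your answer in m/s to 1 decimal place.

In east/north components (m/s): child relative to barge = (-2.200, 0.000); barge relative to water = (5.374, 5.374); water relative to ground = (2.000, 0.000).
Sum = (5.174, 5.374) m/s.
Speed = |(5.174, 5.374)| = 7.460 m/s.

7.5 m/s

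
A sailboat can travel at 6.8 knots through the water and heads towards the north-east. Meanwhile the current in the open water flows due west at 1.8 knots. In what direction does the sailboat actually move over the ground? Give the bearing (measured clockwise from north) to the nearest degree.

032°

Taking east as x and north as y: velocity relative to the water = (4.808, 4.808) knots; the water relative to ground = (-1.800, 0.000) knots.
Velocity relative to ground = (4.808, 4.808) + (-1.800, 0.000) = (3.008, 4.808) knots.
Bearing = atan2(3.01, 4.81) = 32.03° clockwise from north.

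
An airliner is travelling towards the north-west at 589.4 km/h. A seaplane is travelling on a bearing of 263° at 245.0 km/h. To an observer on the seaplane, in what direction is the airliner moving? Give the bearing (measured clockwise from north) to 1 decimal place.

Taking east as x and north as y: airliner velocity = (-416.769, 416.769) km/h; seaplane velocity = (-243.174, -29.858) km/h.
Velocity of airliner relative to seaplane = (-416.769, 416.769) − (-243.174, -29.858) = (-173.595, 446.627) km/h.
Bearing = atan2(-173.59, 446.63) = 338.76° clockwise from north.

338.8°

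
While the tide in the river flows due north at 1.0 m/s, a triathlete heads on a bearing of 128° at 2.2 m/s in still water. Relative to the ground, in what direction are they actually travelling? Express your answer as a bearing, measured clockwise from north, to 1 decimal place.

101.6°

Taking east as x and north as y: velocity relative to the water = (1.734, -1.354) m/s; the water relative to ground = (0.000, 1.000) m/s.
Velocity relative to ground = (1.734, -1.354) + (0.000, 1.000) = (1.734, -0.354) m/s.
Bearing = atan2(1.73, -0.35) = 101.56° clockwise from north.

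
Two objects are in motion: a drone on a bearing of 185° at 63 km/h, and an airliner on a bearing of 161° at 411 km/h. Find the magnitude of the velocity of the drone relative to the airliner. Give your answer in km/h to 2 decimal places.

354.37 km/h

Taking east as x and north as y: drone velocity = (-5.491, -62.760) km/h; airliner velocity = (133.809, -388.608) km/h.
Velocity of drone relative to airliner = (-5.491, -62.760) − (133.809, -388.608) = (-139.299, 325.848) km/h.
Magnitude = |(-139.299, 325.848)| = 354.374 km/h.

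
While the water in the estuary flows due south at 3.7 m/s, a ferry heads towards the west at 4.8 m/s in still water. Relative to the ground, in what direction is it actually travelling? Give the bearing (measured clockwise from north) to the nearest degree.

Taking east as x and north as y: velocity relative to the water = (-4.800, 0.000) m/s; the water relative to ground = (0.000, -3.700) m/s.
Velocity relative to ground = (-4.800, 0.000) + (0.000, -3.700) = (-4.800, -3.700) m/s.
Bearing = atan2(-4.80, -3.70) = 232.37° clockwise from north.

232°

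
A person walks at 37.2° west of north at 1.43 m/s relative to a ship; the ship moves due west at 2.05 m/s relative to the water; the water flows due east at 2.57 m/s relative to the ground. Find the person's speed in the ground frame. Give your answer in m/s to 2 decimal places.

1.19 m/s

In east/north components (m/s): person relative to ship = (-0.865, 1.139); ship relative to water = (-2.050, 0.000); water relative to ground = (2.570, 0.000).
Sum = (-0.345, 1.139) m/s.
Speed = |(-0.345, 1.139)| = 1.190 m/s.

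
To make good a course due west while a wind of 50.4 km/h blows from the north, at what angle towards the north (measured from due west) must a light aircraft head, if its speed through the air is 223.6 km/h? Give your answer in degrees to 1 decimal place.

The wind pushes perpendicular to the desired track; the heading must have a component into the wind equal to 50.4 km/h: 223.6 sin θ = 50.4.
sin θ = 0.2254, so θ = 13.027°.

13.0°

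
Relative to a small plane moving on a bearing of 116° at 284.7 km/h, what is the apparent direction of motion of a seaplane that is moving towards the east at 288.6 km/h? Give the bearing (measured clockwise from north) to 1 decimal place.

Taking east as x and north as y: seaplane velocity = (288.600, 0.000) km/h; small plane velocity = (255.887, -124.804) km/h.
Velocity of seaplane relative to small plane = (288.600, 0.000) − (255.887, -124.804) = (32.713, 124.804) km/h.
Bearing = atan2(32.71, 124.80) = 14.69° clockwise from north.

014.7°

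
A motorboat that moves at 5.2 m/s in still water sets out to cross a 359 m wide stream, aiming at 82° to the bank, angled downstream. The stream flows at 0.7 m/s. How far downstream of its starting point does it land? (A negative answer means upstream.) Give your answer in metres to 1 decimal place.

Perpendicular speed = 5.149 m/s; crossing time = 359 / 5.149 = 69.717 s.
Net downstream speed = 1.424 m/s.
Drift = 1.424 × 69.717 = 99.256 m (downstream).

99.3 m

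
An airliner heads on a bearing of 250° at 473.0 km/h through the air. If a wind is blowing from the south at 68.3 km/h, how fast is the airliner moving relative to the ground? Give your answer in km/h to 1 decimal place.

454.2 km/h

Taking east as x and north as y: velocity relative to the air = (-444.475, -161.776) km/h; the air relative to ground = (0.000, 68.300) km/h.
Velocity relative to ground = (-444.475, -161.776) + (0.000, 68.300) = (-444.475, -93.476) km/h.
Speed = |(-444.475, -93.476)| = 454.197 km/h.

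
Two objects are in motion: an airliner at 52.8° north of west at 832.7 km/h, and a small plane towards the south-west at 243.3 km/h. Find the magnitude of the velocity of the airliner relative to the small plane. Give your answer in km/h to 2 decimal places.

898.65 km/h

Taking east as x and north as y: airliner velocity = (-503.450, 663.270) km/h; small plane velocity = (-172.039, -172.039) km/h.
Velocity of airliner relative to small plane = (-503.450, 663.270) − (-172.039, -172.039) = (-331.411, 835.310) km/h.
Magnitude = |(-331.411, 835.310)| = 898.652 km/h.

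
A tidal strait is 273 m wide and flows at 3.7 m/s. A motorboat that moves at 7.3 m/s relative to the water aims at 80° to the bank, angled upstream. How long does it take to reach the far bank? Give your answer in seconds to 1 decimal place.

38.0 s

The component of the motorboat's velocity perpendicular to the bank is 7.3 × sin 80° = 7.189 m/s.
The current is parallel to the bank, so it does not affect the crossing time.
Time = 273 / 7.189 = 37.974 s.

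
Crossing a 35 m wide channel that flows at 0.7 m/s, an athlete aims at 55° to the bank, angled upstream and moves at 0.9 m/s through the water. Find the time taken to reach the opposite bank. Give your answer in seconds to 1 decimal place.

The component of the athlete's velocity perpendicular to the bank is 0.9 × sin 55° = 0.737 m/s.
The flow acts along the bank and has no component across it.
Time = 35 / 0.737 = 47.475 s.

47.5 s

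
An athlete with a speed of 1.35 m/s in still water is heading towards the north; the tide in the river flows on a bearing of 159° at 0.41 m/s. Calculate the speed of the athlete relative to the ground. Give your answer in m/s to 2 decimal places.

0.98 m/s

Taking east as x and north as y: velocity relative to the water = (0.000, 1.350) m/s; the water relative to ground = (0.147, -0.383) m/s.
Velocity relative to ground = (0.000, 1.350) + (0.147, -0.383) = (0.147, 0.967) m/s.
Speed = |(0.147, 0.967)| = 0.978 m/s.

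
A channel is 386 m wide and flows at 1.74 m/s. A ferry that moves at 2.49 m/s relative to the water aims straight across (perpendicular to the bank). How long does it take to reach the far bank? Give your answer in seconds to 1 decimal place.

155.0 s

The component of the ferry's velocity perpendicular to the bank is 2.49 m/s.
The flow acts along the bank and has no component across it.
Time = 386 / 2.490 = 155.020 s.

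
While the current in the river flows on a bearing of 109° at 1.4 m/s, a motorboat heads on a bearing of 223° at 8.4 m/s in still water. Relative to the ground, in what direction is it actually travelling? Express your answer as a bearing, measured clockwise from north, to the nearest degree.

214°

Taking east as x and north as y: velocity relative to the water = (-5.729, -6.143) m/s; the water relative to ground = (1.324, -0.456) m/s.
Velocity relative to ground = (-5.729, -6.143) + (1.324, -0.456) = (-4.405, -6.599) m/s.
Bearing = atan2(-4.41, -6.60) = 213.72° clockwise from north.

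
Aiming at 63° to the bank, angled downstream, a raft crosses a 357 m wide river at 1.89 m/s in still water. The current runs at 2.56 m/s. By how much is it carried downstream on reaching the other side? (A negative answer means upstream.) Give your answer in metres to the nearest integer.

725 m

Perpendicular speed = 1.684 m/s; crossing time = 357 / 1.684 = 211.995 s.
Net downstream speed = 3.418 m/s.
Drift = 3.418 × 211.995 = 724.608 m (downstream).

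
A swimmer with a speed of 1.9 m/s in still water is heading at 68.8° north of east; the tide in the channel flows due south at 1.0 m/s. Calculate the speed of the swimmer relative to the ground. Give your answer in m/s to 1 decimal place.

Taking east as x and north as y: velocity relative to the water = (0.687, 1.771) m/s; the water relative to ground = (0.000, -1.000) m/s.
Velocity relative to ground = (0.687, 1.771) + (0.000, -1.000) = (0.687, 0.771) m/s.
Speed = |(0.687, 0.771)| = 1.033 m/s.

1.0 m/s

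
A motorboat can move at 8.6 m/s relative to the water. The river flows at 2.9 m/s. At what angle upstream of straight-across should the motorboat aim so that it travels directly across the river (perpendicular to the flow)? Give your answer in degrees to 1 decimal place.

19.7°

To cancel the current, the upstream component of the motorboat's velocity must equal the flow: 8.6 sin θ = 2.9.
sin θ = 2.9 / 8.6 = 0.3372.
θ = arcsin(0.3372) = 19.707°.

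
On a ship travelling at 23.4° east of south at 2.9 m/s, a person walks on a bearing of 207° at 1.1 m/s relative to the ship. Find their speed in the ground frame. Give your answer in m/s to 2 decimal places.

3.70 m/s

Taking east as x and north as y: ship velocity = (1.152, -2.661) m/s; person velocity relative to ship = (-0.499, -0.980) m/s.
Velocity relative to ground = (1.152, -2.661) + (-0.499, -0.980) = (0.652, -3.642) m/s.
Speed = |(0.652, -3.642)| = 3.700 m/s.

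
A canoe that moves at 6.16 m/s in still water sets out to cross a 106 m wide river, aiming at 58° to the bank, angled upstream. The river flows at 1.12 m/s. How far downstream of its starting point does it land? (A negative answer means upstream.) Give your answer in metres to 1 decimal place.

Perpendicular speed = 5.224 m/s; crossing time = 106 / 5.224 = 20.291 s.
Net downstream speed = -2.144 m/s.
Drift = -2.144 × 20.291 = -43.510 m (upstream).

-43.5 m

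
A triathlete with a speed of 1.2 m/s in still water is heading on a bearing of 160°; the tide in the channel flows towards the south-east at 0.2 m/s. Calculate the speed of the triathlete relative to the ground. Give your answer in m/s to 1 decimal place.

1.4 m/s

Taking east as x and north as y: velocity relative to the water = (0.410, -1.128) m/s; the water relative to ground = (0.141, -0.141) m/s.
Velocity relative to ground = (0.410, -1.128) + (0.141, -0.141) = (0.552, -1.269) m/s.
Speed = |(0.552, -1.269)| = 1.384 m/s.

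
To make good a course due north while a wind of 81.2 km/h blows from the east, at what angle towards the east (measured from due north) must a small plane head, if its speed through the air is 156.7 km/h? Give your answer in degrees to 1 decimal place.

31.2°

The wind pushes perpendicular to the desired track; the heading must have a component into the wind equal to 81.2 km/h: 156.7 sin θ = 81.2.
sin θ = 0.5182, so θ = 31.211°.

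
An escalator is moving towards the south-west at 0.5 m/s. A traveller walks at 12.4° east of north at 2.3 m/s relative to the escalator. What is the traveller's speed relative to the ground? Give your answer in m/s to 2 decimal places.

1.90 m/s

Taking east as x and north as y: escalator velocity = (-0.354, -0.354) m/s; traveller velocity relative to escalator = (0.494, 2.246) m/s.
Velocity relative to ground = (-0.354, -0.354) + (0.494, 2.246) = (0.140, 1.893) m/s.
Speed = |(0.140, 1.893)| = 1.898 m/s.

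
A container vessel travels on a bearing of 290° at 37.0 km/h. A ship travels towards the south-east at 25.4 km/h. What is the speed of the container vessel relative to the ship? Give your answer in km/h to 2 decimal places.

Taking east as x and north as y: container vessel velocity = (-34.769, 12.655) km/h; ship velocity = (17.961, -17.961) km/h.
Velocity of container vessel relative to ship = (-34.769, 12.655) − (17.961, -17.961) = (-52.729, 30.615) km/h.
Magnitude = |(-52.729, 30.615)| = 60.973 km/h.

60.97 km/h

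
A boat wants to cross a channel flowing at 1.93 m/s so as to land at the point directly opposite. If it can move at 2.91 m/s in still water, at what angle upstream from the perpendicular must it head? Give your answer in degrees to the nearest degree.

To cancel the current, the upstream component of the boat's velocity must equal the flow: 2.91 sin θ = 1.93.
sin θ = 1.93 / 2.91 = 0.6632.
θ = arcsin(0.6632) = 41.547°.

42°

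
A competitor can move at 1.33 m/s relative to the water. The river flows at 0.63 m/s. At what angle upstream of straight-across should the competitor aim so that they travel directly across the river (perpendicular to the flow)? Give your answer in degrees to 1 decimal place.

To cancel the current, the upstream component of the competitor's velocity must equal the flow: 1.33 sin θ = 0.63.
sin θ = 0.63 / 1.33 = 0.4737.
θ = arcsin(0.4737) = 28.274°.

28.3°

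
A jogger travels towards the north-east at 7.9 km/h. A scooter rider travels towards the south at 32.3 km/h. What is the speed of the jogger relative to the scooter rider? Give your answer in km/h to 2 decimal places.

Taking east as x and north as y: jogger velocity = (5.586, 5.586) km/h; scooter rider velocity = (0.000, -32.300) km/h.
Velocity of jogger relative to scooter rider = (5.586, 5.586) − (0.000, -32.300) = (5.586, 37.886) km/h.
Magnitude = |(5.586, 37.886)| = 38.296 km/h.

38.30 km/h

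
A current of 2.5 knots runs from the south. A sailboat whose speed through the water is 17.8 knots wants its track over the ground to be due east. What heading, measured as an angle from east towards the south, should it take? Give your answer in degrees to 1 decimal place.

The current pushes perpendicular to the desired track; the heading must have a component into the current equal to 2.5 knots: 17.8 sin θ = 2.5.
sin θ = 0.1404, so θ = 8.074°.

8.1°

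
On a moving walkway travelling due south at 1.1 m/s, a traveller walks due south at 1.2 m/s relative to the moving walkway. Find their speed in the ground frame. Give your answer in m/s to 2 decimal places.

Taking east as x and north as y: moving walkway velocity = (0.000, -1.100) m/s; traveller velocity relative to moving walkway = (0.000, -1.200) m/s.
Velocity relative to ground = (0.000, -1.100) + (0.000, -1.200) = (0.000, -2.300) m/s.
Speed = |(0.000, -2.300)| = 2.300 m/s.

2.30 m/s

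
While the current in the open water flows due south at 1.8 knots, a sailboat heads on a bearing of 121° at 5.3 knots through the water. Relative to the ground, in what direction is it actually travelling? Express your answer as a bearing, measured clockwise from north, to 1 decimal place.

134.9°

Taking east as x and north as y: velocity relative to the water = (4.543, -2.730) knots; the water relative to ground = (0.000, -1.800) knots.
Velocity relative to ground = (4.543, -2.730) + (0.000, -1.800) = (4.543, -4.530) knots.
Bearing = atan2(4.54, -4.53) = 134.92° clockwise from north.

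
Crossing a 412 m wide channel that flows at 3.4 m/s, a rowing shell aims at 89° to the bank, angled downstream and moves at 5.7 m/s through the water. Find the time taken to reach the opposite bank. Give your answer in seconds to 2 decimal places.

72.29 s

The component of the rowing shell's velocity perpendicular to the bank is 5.7 × sin 89° = 5.699 m/s.
The current is parallel to the bank, so it does not affect the crossing time.
Time = 412 / 5.699 = 72.292 s.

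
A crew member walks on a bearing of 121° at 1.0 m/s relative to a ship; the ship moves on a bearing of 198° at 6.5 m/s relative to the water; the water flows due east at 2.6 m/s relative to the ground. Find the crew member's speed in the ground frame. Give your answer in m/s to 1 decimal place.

In east/north components (m/s): crew member relative to ship = (0.857, -0.515); ship relative to water = (-2.009, -6.182); water relative to ground = (2.600, 0.000).
Sum = (1.449, -6.697) m/s.
Speed = |(1.449, -6.697)| = 6.852 m/s.

6.9 m/s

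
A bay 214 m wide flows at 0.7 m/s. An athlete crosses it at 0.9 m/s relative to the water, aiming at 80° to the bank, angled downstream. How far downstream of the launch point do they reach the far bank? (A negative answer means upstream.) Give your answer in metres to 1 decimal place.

Perpendicular speed = 0.886 m/s; crossing time = 214 / 0.886 = 241.446 s.
Net downstream speed = 0.856 m/s.
Drift = 0.856 × 241.446 = 206.746 m (downstream).

206.7 m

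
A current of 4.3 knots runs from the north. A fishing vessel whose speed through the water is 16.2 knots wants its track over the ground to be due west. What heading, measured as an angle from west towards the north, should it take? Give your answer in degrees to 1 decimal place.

15.4°

The current pushes perpendicular to the desired track; the heading must have a component into the current equal to 4.3 knots: 16.2 sin θ = 4.3.
sin θ = 0.2654, so θ = 15.393°.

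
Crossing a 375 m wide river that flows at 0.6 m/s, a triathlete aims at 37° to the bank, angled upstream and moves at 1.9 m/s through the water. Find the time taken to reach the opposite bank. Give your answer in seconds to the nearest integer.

The component of the triathlete's velocity perpendicular to the bank is 1.9 × sin 37° = 1.143 m/s.
Only the cross-stream component determines the crossing time; the current contributes nothing perpendicular to the bank.
Time = 375 / 1.143 = 327.955 s.

328 s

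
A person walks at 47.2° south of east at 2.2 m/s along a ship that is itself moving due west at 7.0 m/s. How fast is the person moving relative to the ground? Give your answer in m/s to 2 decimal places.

5.74 m/s

Taking east as x and north as y: ship velocity = (-7.000, 0.000) m/s; person velocity relative to ship = (1.495, -1.614) m/s.
Velocity relative to ground = (-7.000, 0.000) + (1.495, -1.614) = (-5.505, -1.614) m/s.
Speed = |(-5.505, -1.614)| = 5.737 m/s.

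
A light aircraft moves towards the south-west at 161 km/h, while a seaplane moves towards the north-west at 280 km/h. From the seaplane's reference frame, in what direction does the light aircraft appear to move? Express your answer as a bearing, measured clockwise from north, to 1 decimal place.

Taking east as x and north as y: light aircraft velocity = (-113.844, -113.844) km/h; seaplane velocity = (-197.990, 197.990) km/h.
Velocity of light aircraft relative to seaplane = (-113.844, -113.844) − (-197.990, 197.990) = (84.146, -311.834) km/h.
Bearing = atan2(84.15, -311.83) = 164.90° clockwise from north.

164.9°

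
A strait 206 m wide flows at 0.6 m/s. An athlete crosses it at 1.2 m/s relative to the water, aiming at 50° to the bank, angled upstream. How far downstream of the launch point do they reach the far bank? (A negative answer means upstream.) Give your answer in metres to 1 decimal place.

Perpendicular speed = 0.919 m/s; crossing time = 206 / 0.919 = 224.095 s.
Net downstream speed = -0.171 m/s.
Drift = -0.171 × 224.095 = -38.398 m (upstream).

-38.4 m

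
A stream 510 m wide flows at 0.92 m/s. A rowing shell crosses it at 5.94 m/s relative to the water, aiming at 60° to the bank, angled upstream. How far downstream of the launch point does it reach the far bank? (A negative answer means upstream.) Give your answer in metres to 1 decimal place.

Perpendicular speed = 5.144 m/s; crossing time = 510 / 5.144 = 99.141 s.
Net downstream speed = -2.050 m/s.
Drift = -2.050 × 99.141 = -203.239 m (upstream).

-203.2 m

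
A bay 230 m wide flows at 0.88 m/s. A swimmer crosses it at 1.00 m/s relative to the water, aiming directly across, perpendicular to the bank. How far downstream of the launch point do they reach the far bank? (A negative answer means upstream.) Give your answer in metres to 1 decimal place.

202.4 m

Perpendicular speed = 1.000 m/s; crossing time = 230 / 1.000 = 230.000 s.
Net downstream speed = 0.880 m/s.
Drift = 0.880 × 230.000 = 202.400 m (downstream).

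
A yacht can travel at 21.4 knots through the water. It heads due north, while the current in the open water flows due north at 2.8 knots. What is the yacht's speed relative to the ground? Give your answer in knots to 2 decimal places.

Taking east as x and north as y: velocity relative to the water = (0.000, 21.400) knots; the water relative to ground = (0.000, 2.800) knots.
Velocity relative to ground = (0.000, 21.400) + (0.000, 2.800) = (0.000, 24.200) knots.
Speed = |(0.000, 24.200)| = 24.200 knots.

24.20 knots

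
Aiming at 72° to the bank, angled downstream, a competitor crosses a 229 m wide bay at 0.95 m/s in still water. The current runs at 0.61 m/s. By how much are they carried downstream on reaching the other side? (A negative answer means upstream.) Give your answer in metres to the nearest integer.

229 m

Perpendicular speed = 0.904 m/s; crossing time = 229 / 0.904 = 253.458 s.
Net downstream speed = 0.904 m/s.
Drift = 0.904 × 253.458 = 229.016 m (downstream).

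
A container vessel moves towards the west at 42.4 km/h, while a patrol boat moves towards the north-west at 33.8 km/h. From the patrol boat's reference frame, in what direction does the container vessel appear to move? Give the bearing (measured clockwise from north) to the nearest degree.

218°

Taking east as x and north as y: container vessel velocity = (-42.400, 0.000) km/h; patrol boat velocity = (-23.900, 23.900) km/h.
Velocity of container vessel relative to patrol boat = (-42.400, 0.000) − (-23.900, 23.900) = (-18.500, -23.900) km/h.
Bearing = atan2(-18.50, -23.90) = 217.74° clockwise from north.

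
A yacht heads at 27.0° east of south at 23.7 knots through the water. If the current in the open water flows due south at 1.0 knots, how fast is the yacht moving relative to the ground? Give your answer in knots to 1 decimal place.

24.6 knots

Taking east as x and north as y: velocity relative to the water = (10.760, -21.117) knots; the water relative to ground = (0.000, -1.000) knots.
Velocity relative to ground = (10.760, -21.117) + (0.000, -1.000) = (10.760, -22.117) knots.
Speed = |(10.760, -22.117)| = 24.595 knots.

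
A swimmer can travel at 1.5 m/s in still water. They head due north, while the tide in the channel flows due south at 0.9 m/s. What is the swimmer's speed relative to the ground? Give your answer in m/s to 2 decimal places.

0.60 m/s

Taking east as x and north as y: velocity relative to the water = (0.000, 1.500) m/s; the water relative to ground = (0.000, -0.900) m/s.
Velocity relative to ground = (0.000, 1.500) + (0.000, -0.900) = (0.000, 0.600) m/s.
Speed = |(0.000, 0.600)| = 0.600 m/s.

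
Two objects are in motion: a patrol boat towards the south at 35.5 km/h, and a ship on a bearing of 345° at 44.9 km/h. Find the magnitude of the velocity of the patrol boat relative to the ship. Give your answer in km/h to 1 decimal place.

79.7 km/h

Taking east as x and north as y: patrol boat velocity = (0.000, -35.500) km/h; ship velocity = (-11.621, 43.370) km/h.
Velocity of patrol boat relative to ship = (0.000, -35.500) − (-11.621, 43.370) = (11.621, -78.870) km/h.
Magnitude = |(11.621, -78.870)| = 79.722 km/h.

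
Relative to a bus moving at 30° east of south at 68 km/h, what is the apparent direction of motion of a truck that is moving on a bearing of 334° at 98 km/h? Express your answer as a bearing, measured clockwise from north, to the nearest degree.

Taking east as x and north as y: truck velocity = (-42.960, 88.082) km/h; bus velocity = (34.000, -58.890) km/h.
Velocity of truck relative to bus = (-42.960, 88.082) − (34.000, -58.890) = (-76.960, 146.972) km/h.
Bearing = atan2(-76.96, 146.97) = 332.36° clockwise from north.

332°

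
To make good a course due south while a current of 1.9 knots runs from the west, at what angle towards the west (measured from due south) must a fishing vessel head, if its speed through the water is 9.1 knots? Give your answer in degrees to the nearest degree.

12°

The current pushes perpendicular to the desired track; the heading must have a component into the current equal to 1.9 knots: 9.1 sin θ = 1.9.
sin θ = 0.2088, so θ = 12.052°.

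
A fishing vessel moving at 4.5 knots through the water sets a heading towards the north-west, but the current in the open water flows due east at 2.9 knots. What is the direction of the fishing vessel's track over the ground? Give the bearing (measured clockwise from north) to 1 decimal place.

Taking east as x and north as y: velocity relative to the water = (-3.182, 3.182) knots; the water relative to ground = (2.900, 0.000) knots.
Velocity relative to ground = (-3.182, 3.182) + (2.900, 0.000) = (-0.282, 3.182) knots.
Bearing = atan2(-0.28, 3.18) = 354.94° clockwise from north.

354.9°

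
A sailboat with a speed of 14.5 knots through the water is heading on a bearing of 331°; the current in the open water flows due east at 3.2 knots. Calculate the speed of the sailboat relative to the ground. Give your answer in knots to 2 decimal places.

Taking east as x and north as y: velocity relative to the water = (-7.030, 12.682) knots; the water relative to ground = (3.200, 0.000) knots.
Velocity relative to ground = (-7.030, 12.682) + (3.200, 0.000) = (-3.830, 12.682) knots.
Speed = |(-3.830, 12.682)| = 13.248 knots.

13.25 knots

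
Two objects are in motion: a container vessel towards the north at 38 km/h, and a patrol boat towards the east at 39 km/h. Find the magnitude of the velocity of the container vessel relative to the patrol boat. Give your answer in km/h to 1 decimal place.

54.5 km/h

Taking east as x and north as y: container vessel velocity = (0.000, 38.000) km/h; patrol boat velocity = (39.000, 0.000) km/h.
Velocity of container vessel relative to patrol boat = (0.000, 38.000) − (39.000, 0.000) = (-39.000, 38.000) km/h.
Magnitude = |(-39.000, 38.000)| = 54.452 km/h.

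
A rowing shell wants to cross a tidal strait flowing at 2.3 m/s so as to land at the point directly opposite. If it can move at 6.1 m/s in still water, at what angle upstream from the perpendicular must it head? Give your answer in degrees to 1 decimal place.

To cancel the current, the upstream component of the rowing shell's velocity must equal the flow: 6.1 sin θ = 2.3.
sin θ = 2.3 / 6.1 = 0.3770.
θ = arcsin(0.3770) = 22.151°.

22.2°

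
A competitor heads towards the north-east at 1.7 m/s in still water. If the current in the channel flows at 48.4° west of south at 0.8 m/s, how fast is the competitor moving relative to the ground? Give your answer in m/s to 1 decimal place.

Taking east as x and north as y: velocity relative to the water = (1.202, 1.202) m/s; the water relative to ground = (-0.598, -0.531) m/s.
Velocity relative to ground = (1.202, 1.202) + (-0.598, -0.531) = (0.604, 0.671) m/s.
Speed = |(0.604, 0.671)| = 0.903 m/s.

0.9 m/s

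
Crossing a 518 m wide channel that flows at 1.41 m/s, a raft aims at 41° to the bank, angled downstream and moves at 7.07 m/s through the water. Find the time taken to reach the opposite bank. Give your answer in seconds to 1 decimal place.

111.7 s

The component of the raft's velocity perpendicular to the bank is 7.07 × sin 41° = 4.638 m/s.
Only the cross-stream component determines the crossing time; the current contributes nothing perpendicular to the bank.
Time = 518 / 4.638 = 111.678 s.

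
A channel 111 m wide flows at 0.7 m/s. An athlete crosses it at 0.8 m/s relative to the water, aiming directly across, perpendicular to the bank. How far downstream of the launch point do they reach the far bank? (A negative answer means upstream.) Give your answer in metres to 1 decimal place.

97.1 m

Perpendicular speed = 0.800 m/s; crossing time = 111 / 0.800 = 138.750 s.
Net downstream speed = 0.700 m/s.
Drift = 0.700 × 138.750 = 97.125 m (downstream).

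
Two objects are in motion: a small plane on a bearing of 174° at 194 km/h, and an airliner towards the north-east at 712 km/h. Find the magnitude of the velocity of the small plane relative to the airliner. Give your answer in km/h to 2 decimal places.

847.60 km/h

Taking east as x and north as y: small plane velocity = (20.279, -192.937) km/h; airliner velocity = (503.460, 503.460) km/h.
Velocity of small plane relative to airliner = (20.279, -192.937) − (503.460, 503.460) = (-483.182, -696.397) km/h.
Magnitude = |(-483.182, -696.397)| = 847.605 km/h.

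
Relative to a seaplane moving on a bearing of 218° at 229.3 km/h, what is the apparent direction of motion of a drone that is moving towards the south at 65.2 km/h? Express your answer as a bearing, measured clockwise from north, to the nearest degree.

Taking east as x and north as y: drone velocity = (0.000, -65.200) km/h; seaplane velocity = (-141.171, -180.691) km/h.
Velocity of drone relative to seaplane = (0.000, -65.200) − (-141.171, -180.691) = (141.171, 115.491) km/h.
Bearing = atan2(141.17, 115.49) = 50.71° clockwise from north.

051°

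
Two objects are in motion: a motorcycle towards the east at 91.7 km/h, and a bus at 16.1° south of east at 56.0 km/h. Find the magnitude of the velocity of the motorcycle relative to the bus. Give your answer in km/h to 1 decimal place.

41.0 km/h

Taking east as x and north as y: motorcycle velocity = (91.700, 0.000) km/h; bus velocity = (53.804, -15.530) km/h.
Velocity of motorcycle relative to bus = (91.700, 0.000) − (53.804, -15.530) = (37.896, 15.530) km/h.
Magnitude = |(37.896, 15.530)| = 40.955 km/h.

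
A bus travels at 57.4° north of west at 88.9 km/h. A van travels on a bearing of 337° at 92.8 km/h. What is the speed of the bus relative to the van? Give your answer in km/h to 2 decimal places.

Taking east as x and north as y: bus velocity = (-47.897, 74.894) km/h; van velocity = (-36.260, 85.423) km/h.
Velocity of bus relative to van = (-47.897, 74.894) − (-36.260, 85.423) = (-11.637, -10.529) km/h.
Magnitude = |(-11.637, -10.529)| = 15.693 km/h.

15.69 km/h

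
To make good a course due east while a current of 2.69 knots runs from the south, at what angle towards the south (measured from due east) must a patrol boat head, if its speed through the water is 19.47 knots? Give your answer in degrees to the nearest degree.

8°

The current pushes perpendicular to the desired track; the heading must have a component into the current equal to 2.69 knots: 19.47 sin θ = 2.69.
sin θ = 0.1382, so θ = 7.941°.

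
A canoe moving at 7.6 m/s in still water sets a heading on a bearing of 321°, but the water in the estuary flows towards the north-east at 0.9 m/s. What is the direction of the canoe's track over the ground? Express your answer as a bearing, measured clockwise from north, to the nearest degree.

328°

Taking east as x and north as y: velocity relative to the water = (-4.783, 5.906) m/s; the water relative to ground = (0.636, 0.636) m/s.
Velocity relative to ground = (-4.783, 5.906) + (0.636, 0.636) = (-4.146, 6.543) m/s.
Bearing = atan2(-4.15, 6.54) = 327.64° clockwise from north.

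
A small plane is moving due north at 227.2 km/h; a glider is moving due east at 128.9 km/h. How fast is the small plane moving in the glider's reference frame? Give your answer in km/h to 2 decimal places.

Taking east as x and north as y: small plane velocity = (0.000, 227.200) km/h; glider velocity = (128.900, 0.000) km/h.
Velocity of small plane relative to glider = (0.000, 227.200) − (128.900, 0.000) = (-128.900, 227.200) km/h.
Magnitude = |(-128.900, 227.200)| = 261.218 km/h.

261.22 km/h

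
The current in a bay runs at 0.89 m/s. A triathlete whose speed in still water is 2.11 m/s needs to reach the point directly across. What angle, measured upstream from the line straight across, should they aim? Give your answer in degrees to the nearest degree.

To cancel the current, the upstream component of the triathlete's velocity must equal the flow: 2.11 sin θ = 0.89.
sin θ = 0.89 / 2.11 = 0.4218.
θ = arcsin(0.4218) = 24.948°.

25°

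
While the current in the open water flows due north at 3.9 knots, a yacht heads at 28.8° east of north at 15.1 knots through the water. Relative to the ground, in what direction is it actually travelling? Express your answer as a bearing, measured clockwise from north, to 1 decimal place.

Taking east as x and north as y: velocity relative to the water = (7.274, 13.232) knots; the water relative to ground = (0.000, 3.900) knots.
Velocity relative to ground = (7.274, 13.232) + (0.000, 3.900) = (7.274, 17.132) knots.
Bearing = atan2(7.27, 17.13) = 23.01° clockwise from north.

023.0°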